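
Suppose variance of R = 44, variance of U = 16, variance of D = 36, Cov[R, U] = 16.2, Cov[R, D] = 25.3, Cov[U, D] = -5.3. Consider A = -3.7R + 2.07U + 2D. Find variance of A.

variance of A = a²·variance of R + b²·variance of U + c²·variance of D + 2ab·Cov[R, U] + 2ac·Cov[R, D] + 2bc·Cov[U, D], with a = -3.7, b = 2.07, c = 2.
= 602.36 + 68.5584 + 144 + (-248.1516) + (-374.44) + (-43.884)
= 148.4428.

variance of A = 148.4428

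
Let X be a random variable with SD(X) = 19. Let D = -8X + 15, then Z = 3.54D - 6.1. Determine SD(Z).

SD(Z) = 538.08

SD(D) = |-8|·19 = 152.
SD(Z) = |3.54|·152 = 538.08.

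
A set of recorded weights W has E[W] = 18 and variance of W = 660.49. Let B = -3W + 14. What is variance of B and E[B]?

B = -3W + 14 is linear with a = -3, b = 14.
variance of B = a²·variance of W = (-3)²·660.49 = 5944.41 (the additive constant 14 does not affect variance).
E[B] = a·E[W] + b = (-3)·18 + 14 = -40.

variance of B = 5944.41, E[B] = -40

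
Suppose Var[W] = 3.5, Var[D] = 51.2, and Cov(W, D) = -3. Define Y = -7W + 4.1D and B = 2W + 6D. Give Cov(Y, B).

Cov(Y, B) = 1311.92

By bilinearity, Cov(Y, B) = ac·Var[W] + bd·Var[D] + (ad+bc)·Cov(W, D), with a=-7, b=4.1, c=2, d=6.
ac·Var[W] = (-7)·2·3.5 = -49
bd·Var[D] = 4.1·6·51.2 = 1259.52
(ad+bc)·Cov(W, D) = (-33.8)·(-3) = 101.4
Cov(Y, B) = -49 + 1259.52 + 101.4 = 1311.92.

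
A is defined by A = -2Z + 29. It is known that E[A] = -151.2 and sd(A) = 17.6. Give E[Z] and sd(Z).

E[Z] = 90.1, sd(Z) = 8.8

From A = -2Z + 29: E[A] = a·E[Z] + b, so E[Z] = (E[A] − b)/a = (-151.2 − 29)/(-2) = 90.1.
sd(A) = |a|·sd(Z), so sd(Z) = 17.6/|-2| = 8.8.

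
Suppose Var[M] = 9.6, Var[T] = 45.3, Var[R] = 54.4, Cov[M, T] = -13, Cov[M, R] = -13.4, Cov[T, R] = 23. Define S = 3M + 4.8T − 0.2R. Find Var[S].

Var[S] = a²·Var[M] + b²·Var[T] + c²·Var[R] + 2ab·Cov[M, T] + 2ac·Cov[M, R] + 2bc·Cov[T, R], with a = 3, b = 4.8, c = -0.2.
= 86.4 + 1043.712 + 2.176 + (-374.4) + 16.08 + (-44.16)
= 729.808.

Var[S] = 729.808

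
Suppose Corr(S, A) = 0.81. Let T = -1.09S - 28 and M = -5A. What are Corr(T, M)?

Linear rescalings preserve correlation up to sign; here the slopes -1.09 and -5 have the same sign, so Corr(T, M) = Corr(S, A) = 0.81.

Corr(T, M) = 0.81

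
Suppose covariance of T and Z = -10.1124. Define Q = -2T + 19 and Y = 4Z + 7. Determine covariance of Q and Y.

covariance of Q and Y = a·c·covariance of T and Z = (-2)·4·(-10.1124) = 80.8992. Additive constants drop out.

covariance of Q and Y = 80.8992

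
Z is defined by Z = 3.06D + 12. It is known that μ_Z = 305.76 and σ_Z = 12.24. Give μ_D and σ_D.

μ_D = 96, σ_D = 4

From Z = 3.06D + 12: μ_Z = a·μ_D + b, so μ_D = (μ_Z − b)/a = (305.76 − 12)/3.06 = 96.
σ_Z = |a|·σ_D, so σ_D = 12.24/|3.06| = 4.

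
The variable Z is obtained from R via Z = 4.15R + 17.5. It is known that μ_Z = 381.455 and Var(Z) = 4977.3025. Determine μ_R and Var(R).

μ_R = 87.7, Var(R) = 289

From Z = 4.15R + 17.5: μ_Z = a·μ_R + b, so μ_R = (μ_Z − b)/a = (381.455 − 17.5)/4.15 = 87.7.
Var(Z) = a²·Var(R), so Var(R) = 4977.3025/4.15² = 289.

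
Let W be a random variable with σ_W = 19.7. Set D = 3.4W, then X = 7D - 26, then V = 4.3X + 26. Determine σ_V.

σ_V = 2016.098

σ_D = |3.4|·19.7 = 66.98.
σ_X = |7|·66.98 = 468.86.
σ_V = |4.3|·468.86 = 2016.098.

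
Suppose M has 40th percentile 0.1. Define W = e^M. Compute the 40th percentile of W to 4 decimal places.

e^M is increasing, so P_{40}(W) = g(P_{40}(M)) ≈ 1.1052.

40th percentile of W = 1.1052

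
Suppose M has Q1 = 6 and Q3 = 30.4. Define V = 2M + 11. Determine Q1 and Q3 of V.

a = 2 > 0: Q1(V) = a·Q1(M)+b = 23, Q3(V) = a·Q3(M)+b = 71.8.

Q1(V) = 23, Q3(V) = 71.8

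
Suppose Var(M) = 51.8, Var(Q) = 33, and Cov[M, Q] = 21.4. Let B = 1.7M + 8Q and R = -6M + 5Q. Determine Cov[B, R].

By bilinearity, Cov[B, R] = ac·Var(M) + bd·Var(Q) + (ad+bc)·Cov[M, Q], with a=1.7, b=8, c=-6, d=5.
ac·Var(M) = 1.7·(-6)·51.8 = -528.36
bd·Var(Q) = 8·5·33 = 1320
(ad+bc)·Cov[M, Q] = (-39.5)·21.4 = -845.3
Cov[B, R] = -528.36 + 1320 + (-845.3) = -53.66.

Cov[B, R] = -53.66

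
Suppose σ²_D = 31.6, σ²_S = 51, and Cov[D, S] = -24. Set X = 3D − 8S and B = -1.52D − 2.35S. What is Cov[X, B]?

Cov[X, B] = 692.064

By bilinearity, Cov[X, B] = ac·σ²_D + bd·σ²_S + (ad+bc)·Cov[D, S], with a=3, b=-8, c=-1.52, d=-2.35.
ac·σ²_D = 3·(-1.52)·31.6 = -144.096
bd·σ²_S = (-8)·(-2.35)·51 = 958.8
(ad+bc)·Cov[D, S] = (5.11)·(-24) = -122.64
Cov[X, B] = -144.096 + 958.8 + (-122.64) = 692.064.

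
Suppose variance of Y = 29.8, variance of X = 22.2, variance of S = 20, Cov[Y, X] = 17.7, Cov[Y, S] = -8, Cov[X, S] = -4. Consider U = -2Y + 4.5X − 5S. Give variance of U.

variance of U = 770.15

variance of U = a²·variance of Y + b²·variance of X + c²·variance of S + 2ab·Cov[Y, X] + 2ac·Cov[Y, S] + 2bc·Cov[X, S], with a = -2, b = 4.5, c = -5.
= 119.2 + 449.55 + 500 + (-318.6) + (-160) + 180
= 770.15.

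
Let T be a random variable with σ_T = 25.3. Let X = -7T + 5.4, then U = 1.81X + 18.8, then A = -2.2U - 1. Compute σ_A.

σ_X = |-7|·25.3 = 177.1.
σ_U = |1.81|·177.1 = 320.551.
σ_A = |-2.2|·320.551 = 705.2122.

σ_A = 705.2122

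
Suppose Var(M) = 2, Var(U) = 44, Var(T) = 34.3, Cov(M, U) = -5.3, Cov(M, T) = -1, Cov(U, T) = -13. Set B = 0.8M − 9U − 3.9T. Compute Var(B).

Var(B) = 3256.943

Var(B) = a²·Var(M) + b²·Var(U) + c²·Var(T) + 2ab·Cov(M, U) + 2ac·Cov(M, T) + 2bc·Cov(U, T), with a = 0.8, b = -9, c = -3.9.
= 1.28 + 3564 + 521.703 + 76.32 + 6.24 + (-912.6)
= 3256.943.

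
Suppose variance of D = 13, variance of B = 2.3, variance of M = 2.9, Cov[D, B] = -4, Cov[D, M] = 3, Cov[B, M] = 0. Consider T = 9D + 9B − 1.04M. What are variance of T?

variance of T = 538.27664

variance of T = a²·variance of D + b²·variance of B + c²·variance of M + 2ab·Cov[D, B] + 2ac·Cov[D, M] + 2bc·Cov[B, M], with a = 9, b = 9, c = -1.04.
= 1053 + 186.3 + 3.13664 + (-648) + (-56.16) + 0
= 538.27664.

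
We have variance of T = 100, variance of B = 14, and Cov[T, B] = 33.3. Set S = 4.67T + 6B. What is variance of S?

variance of S = a²·variance of T + b²·variance of B + 2ab·Cov[T, B] with a = 4.67, b = 6.
= 4.67²·100 + 6²·14 + 2·4.67·6·33.3
= 2180.89 + 504 + 1866.132 = 4551.022.

variance of S = 4551.022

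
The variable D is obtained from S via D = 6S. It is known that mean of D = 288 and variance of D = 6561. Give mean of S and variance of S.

From D = 6S: mean of D = a·mean of S + b, so mean of S = (mean of D − b)/a = (288 − 0)/6 = 48.
variance of D = a²·variance of S, so variance of S = 6561/6² = 182.25.

mean of S = 48, variance of S = 182.25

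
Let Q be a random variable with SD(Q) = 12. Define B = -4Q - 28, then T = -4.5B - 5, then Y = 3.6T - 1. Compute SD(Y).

SD(B) = |-4|·12 = 48.
SD(T) = |-4.5|·48 = 216.
SD(Y) = |3.6|·216 = 777.6.

SD(Y) = 777.6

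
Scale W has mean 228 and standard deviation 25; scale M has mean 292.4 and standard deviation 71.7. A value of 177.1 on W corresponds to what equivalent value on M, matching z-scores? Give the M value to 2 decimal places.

z = (177.1 − 228)/25 = -2.036.
M = 292.4 + z·71.7 = 292.4 + (177.1 − 228)·71.7/25 ≈ 146.42.

M = 146.42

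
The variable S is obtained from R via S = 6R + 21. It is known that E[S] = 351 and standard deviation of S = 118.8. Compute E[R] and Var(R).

E[R] = 55, Var(R) = 392.04

From S = 6R + 21: E[S] = a·E[R] + b, so E[R] = (E[S] − b)/a = (351 − 21)/6 = 55.
Var(S) = 118.8² = 14113.44.
Var(S) = a²·Var(R), so Var(R) = 14113.44/6² = 392.04.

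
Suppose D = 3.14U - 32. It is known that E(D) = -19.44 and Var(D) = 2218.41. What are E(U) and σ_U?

From D = 3.14U - 32: E(D) = a·E(U) + b, so E(U) = (E(D) − b)/a = (-19.44 − (-32))/3.14 = 4.
σ_D = √2218.41 = 47.1.
σ_D = |a|·σ_U, so σ_U = 47.1/|3.14| = 15.

E(U) = 4, σ_U = 15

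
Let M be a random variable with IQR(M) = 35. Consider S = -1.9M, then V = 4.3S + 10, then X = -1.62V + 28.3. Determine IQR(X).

IQR(S) = |-1.9|·35 = 66.5.
IQR(V) = |4.3|·66.5 = 285.95.
IQR(X) = |-1.62|·285.95 = 463.239.

IQR(X) = 463.239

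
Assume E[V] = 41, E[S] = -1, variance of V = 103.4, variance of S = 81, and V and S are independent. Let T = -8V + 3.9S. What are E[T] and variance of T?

E[T] = (-8)·E[V] + 3.9·E[S] = (-8)·41 + 3.9·(-1) = -331.9.
variance of T = a²·variance of V + b²·variance of S + 2ab·Cov(V, S) with a = -8, b = 3.9.
Independence gives Cov(V, S) = 0.
= (-8)²·103.4 + 3.9²·81 + 2·(-8)·3.9·0
= 6617.6 + 1232.01 + 0 = 7849.61.

E[T] = -331.9, variance of T = 7849.61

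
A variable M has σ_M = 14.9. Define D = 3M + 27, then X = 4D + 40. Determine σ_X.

σ_D = |3|·14.9 = 44.7.
σ_X = |4|·44.7 = 178.8.

σ_X = 178.8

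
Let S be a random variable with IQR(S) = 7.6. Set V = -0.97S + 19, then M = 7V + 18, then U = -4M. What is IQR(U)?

IQR(U) = 206.416

IQR(V) = |-0.97|·7.6 = 7.372.
IQR(M) = |7|·7.372 = 51.604.
IQR(U) = |-4|·51.604 = 206.416.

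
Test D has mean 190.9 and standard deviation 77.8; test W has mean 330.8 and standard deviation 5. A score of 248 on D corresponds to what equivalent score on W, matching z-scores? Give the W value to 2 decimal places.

z = (248 − 190.9)/77.8 ≈ 0.7339.
W = 330.8 + z·5 = 330.8 + (248 − 190.9)·5/77.8 ≈ 334.47.

W = 334.47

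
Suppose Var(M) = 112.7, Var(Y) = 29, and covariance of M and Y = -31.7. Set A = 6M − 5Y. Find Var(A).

Var(A) = a²·Var(M) + b²·Var(Y) + 2ab·covariance of M and Y with a = 6, b = -5.
= 6²·112.7 + (-5)²·29 + 2·6·(-5)·(-31.7)
= 4057.2 + 725 + 1902 = 6684.2.

Var(A) = 6684.2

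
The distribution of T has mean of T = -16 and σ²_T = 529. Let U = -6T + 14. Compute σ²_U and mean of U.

σ²_U = 19044, mean of U = 110

U = -6T + 14 is linear with a = -6, b = 14.
σ²_U = a²·σ²_T = (-6)²·529 = 19044 (the additive constant 14 does not affect variance).
mean of U = a·mean of T + b = (-6)·(-16) + 14 = 110.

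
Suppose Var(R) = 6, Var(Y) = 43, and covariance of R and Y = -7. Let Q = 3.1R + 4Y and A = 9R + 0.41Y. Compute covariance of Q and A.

covariance of Q and A = -22.977

By bilinearity, covariance of Q and A = ac·Var(R) + bd·Var(Y) + (ad+bc)·covariance of R and Y, with a=3.1, b=4, c=9, d=0.41.
ac·Var(R) = 3.1·9·6 = 167.4
bd·Var(Y) = 4·0.41·43 = 70.52
(ad+bc)·covariance of R and Y = (37.271)·(-7) = -260.897
covariance of Q and A = 167.4 + 70.52 + (-260.897) = -22.977.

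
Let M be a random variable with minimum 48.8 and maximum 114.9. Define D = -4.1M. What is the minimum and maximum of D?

min(D) = -471.09, max(D) = -200.08

a = -4.1 < 0, so order reverses: min(D) = a·max(M)+b = (-4.1)·114.9 = -471.09; max(D) = a·min(M)+b = (-4.1)·48.8 = -200.08.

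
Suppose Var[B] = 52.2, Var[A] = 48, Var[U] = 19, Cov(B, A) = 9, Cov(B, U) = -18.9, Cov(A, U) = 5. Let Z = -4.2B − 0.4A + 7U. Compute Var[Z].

Var[Z] = 2973.048

Var[Z] = a²·Var[B] + b²·Var[A] + c²·Var[U] + 2ab·Cov(B, A) + 2ac·Cov(B, U) + 2bc·Cov(A, U), with a = -4.2, b = -0.4, c = 7.
= 920.808 + 7.68 + 931 + 30.24 + 1111.32 + (-28)
= 2973.048.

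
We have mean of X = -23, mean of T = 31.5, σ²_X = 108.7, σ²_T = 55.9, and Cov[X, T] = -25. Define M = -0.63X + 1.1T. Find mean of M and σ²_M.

mean of M = (-0.63)·mean of X + 1.1·mean of T = (-0.63)·(-23) + 1.1·31.5 = 49.14.
σ²_M = a²·σ²_X + b²·σ²_T + 2ab·Cov[X, T] with a = -0.63, b = 1.1.
= (-0.63)²·108.7 + 1.1²·55.9 + 2·(-0.63)·1.1·(-25)
= 43.14303 + 67.639 + 34.65 = 145.43203.

mean of M = 49.14, σ²_M = 145.43203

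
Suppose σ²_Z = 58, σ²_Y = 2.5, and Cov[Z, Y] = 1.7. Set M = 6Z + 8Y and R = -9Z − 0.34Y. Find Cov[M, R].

Cov[M, R] = -3264.668

By bilinearity, Cov[M, R] = ac·σ²_Z + bd·σ²_Y + (ad+bc)·Cov[Z, Y], with a=6, b=8, c=-9, d=-0.34.
ac·σ²_Z = 6·(-9)·58 = -3132
bd·σ²_Y = 8·(-0.34)·2.5 = -6.8
(ad+bc)·Cov[Z, Y] = (-74.04)·1.7 = -125.868
Cov[M, R] = -3132 + (-6.8) + (-125.868) = -3264.668.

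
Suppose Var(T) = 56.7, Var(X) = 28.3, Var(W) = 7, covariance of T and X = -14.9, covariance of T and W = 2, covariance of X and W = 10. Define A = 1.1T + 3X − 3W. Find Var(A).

Var(A) = 94.767

Var(A) = a²·Var(T) + b²·Var(X) + c²·Var(W) + 2ab·covariance of T and X + 2ac·covariance of T and W + 2bc·covariance of X and W, with a = 1.1, b = 3, c = -3.
= 68.607 + 254.7 + 63 + (-98.34) + (-13.2) + (-180)
= 94.767.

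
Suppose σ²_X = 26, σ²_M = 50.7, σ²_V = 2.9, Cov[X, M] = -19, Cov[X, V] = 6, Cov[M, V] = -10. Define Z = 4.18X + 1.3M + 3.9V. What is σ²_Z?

σ²_Z = 471.8064

σ²_Z = a²·σ²_X + b²·σ²_M + c²·σ²_V + 2ab·Cov[X, M] + 2ac·Cov[X, V] + 2bc·Cov[M, V], with a = 4.18, b = 1.3, c = 3.9.
= 454.2824 + 85.683 + 44.109 + (-206.492) + 195.624 + (-101.4)
= 471.8064.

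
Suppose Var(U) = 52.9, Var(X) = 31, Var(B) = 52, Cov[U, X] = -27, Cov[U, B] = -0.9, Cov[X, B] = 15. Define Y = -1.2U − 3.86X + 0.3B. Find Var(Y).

Var(Y) = a²·Var(U) + b²·Var(X) + c²·Var(B) + 2ab·Cov[U, X] + 2ac·Cov[U, B] + 2bc·Cov[X, B], with a = -1.2, b = -3.86, c = 0.3.
= 76.176 + 461.8876 + 4.68 + (-250.128) + 0.648 + (-34.74)
= 258.5236.

Var(Y) = 258.5236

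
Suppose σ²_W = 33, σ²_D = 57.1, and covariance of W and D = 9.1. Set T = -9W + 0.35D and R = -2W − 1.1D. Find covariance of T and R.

By bilinearity, covariance of T and R = ac·σ²_W + bd·σ²_D + (ad+bc)·covariance of W and D, with a=-9, b=0.35, c=-2, d=-1.1.
ac·σ²_W = (-9)·(-2)·33 = 594
bd·σ²_D = 0.35·(-1.1)·57.1 = -21.9835
(ad+bc)·covariance of W and D = (9.2)·9.1 = 83.72
covariance of T and R = 594 + (-21.9835) + 83.72 = 655.7365.

covariance of T and R = 655.7365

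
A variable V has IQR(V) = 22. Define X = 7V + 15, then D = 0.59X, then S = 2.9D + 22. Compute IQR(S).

IQR(S) = 263.494

IQR(X) = |7|·22 = 154.
IQR(D) = |0.59|·154 = 90.86.
IQR(S) = |2.9|·90.86 = 263.494.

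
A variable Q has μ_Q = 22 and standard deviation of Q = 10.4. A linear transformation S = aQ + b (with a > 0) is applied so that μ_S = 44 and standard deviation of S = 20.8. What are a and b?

a = 2, b = 0

standard deviation of S = a·standard deviation of Q (a > 0), so a = 20.8/10.4 = 2.
μ_S = a·μ_Q + b, so b = 44 − 2·22 = 0.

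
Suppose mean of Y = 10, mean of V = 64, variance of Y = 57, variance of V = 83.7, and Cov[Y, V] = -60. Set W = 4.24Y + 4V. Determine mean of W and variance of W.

mean of W = 4.24·mean of Y + 4·mean of V = 4.24·10 + 4·64 = 298.4.
variance of W = a²·variance of Y + b²·variance of V + 2ab·Cov[Y, V] with a = 4.24, b = 4.
= 4.24²·57 + 4²·83.7 + 2·4.24·4·(-60)
= 1024.7232 + 1339.2 + (-2035.2) = 328.7232.

mean of W = 298.4, variance of W = 328.7232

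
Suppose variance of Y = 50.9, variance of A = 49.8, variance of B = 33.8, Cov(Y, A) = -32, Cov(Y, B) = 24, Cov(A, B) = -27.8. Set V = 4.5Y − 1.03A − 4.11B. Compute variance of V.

variance of V = a²·variance of Y + b²·variance of A + c²·variance of B + 2ab·Cov(Y, A) + 2ac·Cov(Y, B) + 2bc·Cov(A, B), with a = 4.5, b = -1.03, c = -4.11.
= 1030.725 + 52.83282 + 570.95298 + 296.64 + (-887.76) + (-235.37148)
= 828.01932.

variance of V = 828.01932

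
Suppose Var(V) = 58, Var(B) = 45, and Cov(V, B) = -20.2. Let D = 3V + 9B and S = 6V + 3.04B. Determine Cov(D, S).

By bilinearity, Cov(D, S) = ac·Var(V) + bd·Var(B) + (ad+bc)·Cov(V, B), with a=3, b=9, c=6, d=3.04.
ac·Var(V) = 3·6·58 = 1044
bd·Var(B) = 9·3.04·45 = 1231.2
(ad+bc)·Cov(V, B) = (63.12)·(-20.2) = -1275.024
Cov(D, S) = 1044 + 1231.2 + (-1275.024) = 1000.176.

Cov(D, S) = 1000.176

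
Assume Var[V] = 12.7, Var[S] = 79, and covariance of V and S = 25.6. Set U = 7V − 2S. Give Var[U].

Var[U] = a²·Var[V] + b²·Var[S] + 2ab·covariance of V and S with a = 7, b = -2.
= 7²·12.7 + (-2)²·79 + 2·7·(-2)·25.6
= 622.3 + 316 + (-716.8) = 221.5.

Var[U] = 221.5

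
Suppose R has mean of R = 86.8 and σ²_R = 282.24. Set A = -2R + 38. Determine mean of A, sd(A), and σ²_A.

mean of A = -135.6, sd(A) = 33.6, σ²_A = 1128.96

A = -2R + 38 is linear with a = -2, b = 38.
mean of A = a·mean of R + b = (-2)·86.8 + 38 = -135.6.
sd(R) = √282.24 = 16.8.
sd(A) = |a|·sd(R) = |-2|·16.8 = 33.6.
σ²_A = a²·σ²_R = (-2)²·282.24 = 1128.96 (the additive constant 38 does not affect variance).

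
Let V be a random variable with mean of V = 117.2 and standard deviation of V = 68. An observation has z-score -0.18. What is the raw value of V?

V = mean of V + z·standard deviation of V = 117.2 + (-0.18)·68 = 104.96.

V = 104.96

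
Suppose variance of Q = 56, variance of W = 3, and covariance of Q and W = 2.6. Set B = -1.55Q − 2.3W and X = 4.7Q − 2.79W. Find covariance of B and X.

covariance of B and X = -405.5713

By bilinearity, covariance of B and X = ac·variance of Q + bd·variance of W + (ad+bc)·covariance of Q and W, with a=-1.55, b=-2.3, c=4.7, d=-2.79.
ac·variance of Q = (-1.55)·4.7·56 = -407.96
bd·variance of W = (-2.3)·(-2.79)·3 = 19.251
(ad+bc)·covariance of Q and W = (-6.4855)·2.6 = -16.8623
covariance of B and X = -407.96 + 19.251 + (-16.8623) = -405.5713.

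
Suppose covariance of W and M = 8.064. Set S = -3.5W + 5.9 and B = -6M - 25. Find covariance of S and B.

covariance of S and B = a·c·covariance of W and M = (-3.5)·(-6)·8.064 = 169.344. Additive constants drop out.

covariance of S and B = 169.344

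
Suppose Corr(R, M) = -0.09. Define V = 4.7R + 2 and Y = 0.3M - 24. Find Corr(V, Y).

Linear rescalings preserve correlation up to sign; here the slopes 4.7 and 0.3 have the same sign, so Corr(V, Y) = Corr(R, M) = -0.09.

Corr(V, Y) = -0.09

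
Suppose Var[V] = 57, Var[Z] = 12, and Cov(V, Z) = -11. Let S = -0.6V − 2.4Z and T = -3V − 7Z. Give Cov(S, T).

Cov(S, T) = 178.8

By bilinearity, Cov(S, T) = ac·Var[V] + bd·Var[Z] + (ad+bc)·Cov(V, Z), with a=-0.6, b=-2.4, c=-3, d=-7.
ac·Var[V] = (-0.6)·(-3)·57 = 102.6
bd·Var[Z] = (-2.4)·(-7)·12 = 201.6
(ad+bc)·Cov(V, Z) = (11.4)·(-11) = -125.4
Cov(S, T) = 102.6 + 201.6 + (-125.4) = 178.8.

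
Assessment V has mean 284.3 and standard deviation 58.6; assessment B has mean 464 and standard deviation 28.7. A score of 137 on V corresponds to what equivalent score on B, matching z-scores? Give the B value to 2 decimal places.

B = 391.86

z = (137 − 284.3)/58.6 ≈ -2.5137.
B = 464 + z·28.7 = 464 + (137 − 284.3)·28.7/58.6 ≈ 391.86.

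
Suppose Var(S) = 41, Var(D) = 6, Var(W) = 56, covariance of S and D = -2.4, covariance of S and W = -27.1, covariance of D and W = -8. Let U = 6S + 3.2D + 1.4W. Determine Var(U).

Var(U) = a²·Var(S) + b²·Var(D) + c²·Var(W) + 2ab·covariance of S and D + 2ac·covariance of S and W + 2bc·covariance of D and W, with a = 6, b = 3.2, c = 1.4.
= 1476 + 61.44 + 109.76 + (-92.16) + (-455.28) + (-71.68)
= 1028.08.

Var(U) = 1028.08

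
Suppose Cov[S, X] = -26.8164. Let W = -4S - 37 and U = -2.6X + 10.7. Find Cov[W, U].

Cov[W, U] = a·c·Cov[S, X] = (-4)·(-2.6)·(-26.8164) = -278.89056. Additive constants drop out.

Cov[W, U] = -278.89056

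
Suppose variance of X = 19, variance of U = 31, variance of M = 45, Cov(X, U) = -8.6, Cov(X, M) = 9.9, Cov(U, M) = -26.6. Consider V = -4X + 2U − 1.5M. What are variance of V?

variance of V = 945.25

variance of V = a²·variance of X + b²·variance of U + c²·variance of M + 2ab·Cov(X, U) + 2ac·Cov(X, M) + 2bc·Cov(U, M), with a = -4, b = 2, c = -1.5.
= 304 + 124 + 101.25 + 137.6 + 118.8 + 159.6
= 945.25.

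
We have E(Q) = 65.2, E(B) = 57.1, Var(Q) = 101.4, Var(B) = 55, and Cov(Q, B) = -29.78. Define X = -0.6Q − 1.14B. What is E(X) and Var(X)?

E(X) = -104.214, Var(X) = 67.24296

E(X) = (-0.6)·E(Q) + (-1.14)·E(B) = (-0.6)·65.2 + (-1.14)·57.1 = -104.214.
Var(X) = a²·Var(Q) + b²·Var(B) + 2ab·Cov(Q, B) with a = -0.6, b = -1.14.
= (-0.6)²·101.4 + (-1.14)²·55 + 2·(-0.6)·(-1.14)·(-29.78)
= 36.504 + 71.478 + (-40.73904) = 67.24296.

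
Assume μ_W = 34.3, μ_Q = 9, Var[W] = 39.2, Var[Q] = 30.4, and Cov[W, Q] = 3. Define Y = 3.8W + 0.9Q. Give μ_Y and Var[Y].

μ_Y = 138.44, Var[Y] = 611.192

μ_Y = 3.8·μ_W + 0.9·μ_Q = 3.8·34.3 + 0.9·9 = 138.44.
Var[Y] = a²·Var[W] + b²·Var[Q] + 2ab·Cov[W, Q] with a = 3.8, b = 0.9.
= 3.8²·39.2 + 0.9²·30.4 + 2·3.8·0.9·3
= 566.048 + 24.624 + 20.52 = 611.192.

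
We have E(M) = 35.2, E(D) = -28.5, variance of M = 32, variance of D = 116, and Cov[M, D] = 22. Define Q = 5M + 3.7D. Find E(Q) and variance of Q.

E(Q) = 70.55, variance of Q = 3202.04

E(Q) = 5·E(M) + 3.7·E(D) = 5·35.2 + 3.7·(-28.5) = 70.55.
variance of Q = a²·variance of M + b²·variance of D + 2ab·Cov[M, D] with a = 5, b = 3.7.
= 5²·32 + 3.7²·116 + 2·5·3.7·22
= 800 + 1588.04 + 814 = 3202.04.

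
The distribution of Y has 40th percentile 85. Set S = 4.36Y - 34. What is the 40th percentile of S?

40th percentile of S = 336.6

Since a = 4.36 > 0 the transformation is increasing, so the 40th percentile of S = a·(P_{40} of Y) + b = 4.36·85 + (-34) = 336.6.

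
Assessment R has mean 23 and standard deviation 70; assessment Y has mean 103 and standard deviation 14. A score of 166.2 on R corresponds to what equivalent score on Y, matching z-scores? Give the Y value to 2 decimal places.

Y = 131.64

z = (166.2 − 23)/70 ≈ 2.0457.
Y = 103 + z·14 = 103 + (166.2 − 23)·14/70 = 131.64.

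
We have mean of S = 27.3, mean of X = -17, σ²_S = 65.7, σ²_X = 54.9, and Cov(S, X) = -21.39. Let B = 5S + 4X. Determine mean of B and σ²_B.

mean of B = 5·mean of S + 4·mean of X = 5·27.3 + 4·(-17) = 68.5.
σ²_B = a²·σ²_S + b²·σ²_X + 2ab·Cov(S, X) with a = 5, b = 4.
= 5²·65.7 + 4²·54.9 + 2·5·4·(-21.39)
= 1642.5 + 878.4 + (-855.6) = 1665.3.

mean of B = 68.5, σ²_B = 1665.3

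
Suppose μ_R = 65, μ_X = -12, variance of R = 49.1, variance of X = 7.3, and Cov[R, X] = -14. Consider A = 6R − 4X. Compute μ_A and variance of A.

μ_A = 438, variance of A = 2556.4

μ_A = 6·μ_R + (-4)·μ_X = 6·65 + (-4)·(-12) = 438.
variance of A = a²·variance of R + b²·variance of X + 2ab·Cov[R, X] with a = 6, b = -4.
= 6²·49.1 + (-4)²·7.3 + 2·6·(-4)·(-14)
= 1767.6 + 116.8 + 672 = 2556.4.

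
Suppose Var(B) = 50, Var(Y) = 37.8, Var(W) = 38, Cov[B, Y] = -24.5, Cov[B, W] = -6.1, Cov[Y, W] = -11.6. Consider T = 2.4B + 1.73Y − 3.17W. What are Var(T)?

Var(T) = 799.59054

Var(T) = a²·Var(B) + b²·Var(Y) + c²·Var(W) + 2ab·Cov[B, Y] + 2ac·Cov[B, W] + 2bc·Cov[Y, W], with a = 2.4, b = 1.73, c = -3.17.
= 288 + 113.13162 + 381.8582 + (-203.448) + 92.8176 + 127.23112
= 799.59054.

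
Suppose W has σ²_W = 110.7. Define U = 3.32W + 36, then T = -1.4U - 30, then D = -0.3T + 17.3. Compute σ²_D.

σ²_D = 215.239695552

σ²_U = 3.32²·110.7 = 1220.17968.
σ²_T = (-1.4)²·1220.17968 = 2391.5521728.
σ²_D = (-0.3)²·2391.5521728 = 215.239695552.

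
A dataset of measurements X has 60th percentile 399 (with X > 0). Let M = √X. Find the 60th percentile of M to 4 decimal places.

60th percentile of M = 19.975

√X is increasing, so P_{60}(M) = g(P_{60}(X)) ≈ 19.975.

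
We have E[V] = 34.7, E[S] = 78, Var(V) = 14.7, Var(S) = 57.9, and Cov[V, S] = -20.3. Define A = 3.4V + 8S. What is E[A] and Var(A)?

E[A] = 3.4·E[V] + 8·E[S] = 3.4·34.7 + 8·78 = 741.98.
Var(A) = a²·Var(V) + b²·Var(S) + 2ab·Cov[V, S] with a = 3.4, b = 8.
= 3.4²·14.7 + 8²·57.9 + 2·3.4·8·(-20.3)
= 169.932 + 3705.6 + (-1104.32) = 2771.212.

E[A] = 741.98, Var(A) = 2771.212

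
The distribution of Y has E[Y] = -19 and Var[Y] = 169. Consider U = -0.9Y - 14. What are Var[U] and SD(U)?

Var[U] = 136.89, SD(U) = 11.7

U = -0.9Y - 14 is linear with a = -0.9, b = -14.
Var[U] = a²·Var[Y] = (-0.9)²·169 = 136.89 (the additive constant -14 does not affect variance).
SD(Y) = √169 = 13.
SD(U) = |a|·SD(Y) = |-0.9|·13 = 11.7.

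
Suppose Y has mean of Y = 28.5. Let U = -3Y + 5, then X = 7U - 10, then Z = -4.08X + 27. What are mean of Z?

mean of Z = 2366.88

mean of U = (-3)·28.5 + 5 = -80.5.
mean of X = 7·(-80.5) + (-10) = -573.5.
mean of Z = (-4.08)·(-573.5) + 27 = 2366.88.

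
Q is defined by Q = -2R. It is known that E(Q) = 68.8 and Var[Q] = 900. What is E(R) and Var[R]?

From Q = -2R: E(Q) = a·E(R) + b, so E(R) = (E(Q) − b)/a = (68.8 − 0)/(-2) = -34.4.
Var[Q] = a²·Var[R], so Var[R] = 900/(-2)² = 225.

E(R) = -34.4, Var[R] = 225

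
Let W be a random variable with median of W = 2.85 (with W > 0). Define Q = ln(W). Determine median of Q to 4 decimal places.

median of Q = 1.0473

ln(W) is monotone on this domain, so median of Q = ln(2.85) ≈ 1.0473.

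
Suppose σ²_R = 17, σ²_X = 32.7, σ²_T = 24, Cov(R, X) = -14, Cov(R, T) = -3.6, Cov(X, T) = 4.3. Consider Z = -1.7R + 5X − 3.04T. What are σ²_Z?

σ²_Z = 1158.4988

σ²_Z = a²·σ²_R + b²·σ²_X + c²·σ²_T + 2ab·Cov(R, X) + 2ac·Cov(R, T) + 2bc·Cov(X, T), with a = -1.7, b = 5, c = -3.04.
= 49.13 + 817.5 + 221.7984 + 238 + (-37.2096) + (-130.72)
= 1158.4988.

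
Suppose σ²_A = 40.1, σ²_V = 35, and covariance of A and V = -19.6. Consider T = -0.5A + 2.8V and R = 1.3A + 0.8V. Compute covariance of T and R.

By bilinearity, covariance of T and R = ac·σ²_A + bd·σ²_V + (ad+bc)·covariance of A and V, with a=-0.5, b=2.8, c=1.3, d=0.8.
ac·σ²_A = (-0.5)·1.3·40.1 = -26.065
bd·σ²_V = 2.8·0.8·35 = 78.4
(ad+bc)·covariance of A and V = (3.24)·(-19.6) = -63.504
covariance of T and R = -26.065 + 78.4 + (-63.504) = -11.169.

covariance of T and R = -11.169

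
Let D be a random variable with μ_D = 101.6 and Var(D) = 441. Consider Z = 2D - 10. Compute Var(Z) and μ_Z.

Var(Z) = 1764, μ_Z = 193.2

Z = 2D - 10 is linear with a = 2, b = -10.
Var(Z) = a²·Var(D) = 2²·441 = 1764 (the additive constant -10 does not affect variance).
μ_Z = a·μ_D + b = 2·101.6 + (-10) = 193.2.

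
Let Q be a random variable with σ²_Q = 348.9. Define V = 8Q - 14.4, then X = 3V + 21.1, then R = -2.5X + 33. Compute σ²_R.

σ²_R = 1256040

σ²_V = 8²·348.9 = 22329.6.
σ²_X = 3²·22329.6 = 200966.4.
σ²_R = (-2.5)²·200966.4 = 1256040.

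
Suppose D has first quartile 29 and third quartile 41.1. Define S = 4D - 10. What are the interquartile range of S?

IQR of D = Q3 − Q1 = 41.1 − 29 = 12.1.
Under S = aD + b, IQR(S) = |a|·IQR(D) = |4|·12.1 = 48.4 (shifts cancel; spread scales by |a|).

IQR(S) = 48.4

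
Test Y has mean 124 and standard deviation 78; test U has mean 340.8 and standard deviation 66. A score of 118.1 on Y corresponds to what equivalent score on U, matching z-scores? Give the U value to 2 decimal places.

U = 335.81

z = (118.1 − 124)/78 ≈ -0.0756.
U = 340.8 + z·66 = 340.8 + (118.1 − 124)·66/78 ≈ 335.81.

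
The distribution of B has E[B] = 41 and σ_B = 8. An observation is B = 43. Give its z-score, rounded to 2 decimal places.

z = 0.25

z = (B − E[B]) / σ_B = (43 − 41) / 8 = 0.25.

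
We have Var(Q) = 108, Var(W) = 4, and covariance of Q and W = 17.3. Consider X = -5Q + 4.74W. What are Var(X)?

Var(X) = a²·Var(Q) + b²·Var(W) + 2ab·covariance of Q and W with a = -5, b = 4.74.
= (-5)²·108 + 4.74²·4 + 2·(-5)·4.74·17.3
= 2700 + 89.8704 + (-820.02) = 1969.8504.

Var(X) = 1969.8504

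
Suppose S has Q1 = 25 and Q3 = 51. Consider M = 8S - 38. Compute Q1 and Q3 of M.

a = 8 > 0: Q1(M) = a·Q1(S)+b = 162, Q3(M) = a·Q3(S)+b = 370.

Q1(M) = 162, Q3(M) = 370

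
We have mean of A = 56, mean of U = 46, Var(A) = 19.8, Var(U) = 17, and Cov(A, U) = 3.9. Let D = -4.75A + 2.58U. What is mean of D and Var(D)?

mean of D = -147.32, Var(D) = 464.3073

mean of D = (-4.75)·mean of A + 2.58·mean of U = (-4.75)·56 + 2.58·46 = -147.32.
Var(D) = a²·Var(A) + b²·Var(U) + 2ab·Cov(A, U) with a = -4.75, b = 2.58.
= (-4.75)²·19.8 + 2.58²·17 + 2·(-4.75)·2.58·3.9
= 446.7375 + 113.1588 + (-95.589) = 464.3073.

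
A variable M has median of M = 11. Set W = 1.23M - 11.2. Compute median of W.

A linear map preserves order up to sign, so median of W = a·median of M + b = 1.23·11 + (-11.2) = 2.33.

median of W = 2.33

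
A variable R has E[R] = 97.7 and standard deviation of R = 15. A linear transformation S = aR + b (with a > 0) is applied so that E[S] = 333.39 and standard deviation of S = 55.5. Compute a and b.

standard deviation of S = a·standard deviation of R (a > 0), so a = 55.5/15 = 3.7.
E[S] = a·E[R] + b, so b = 333.39 − 3.7·97.7 = -28.1.

a = 3.7, b = -28.1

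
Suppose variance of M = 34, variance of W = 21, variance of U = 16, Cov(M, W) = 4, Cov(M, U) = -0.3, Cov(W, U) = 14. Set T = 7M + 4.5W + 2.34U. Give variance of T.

variance of T = 2715.8716

variance of T = a²·variance of M + b²·variance of W + c²·variance of U + 2ab·Cov(M, W) + 2ac·Cov(M, U) + 2bc·Cov(W, U), with a = 7, b = 4.5, c = 2.34.
= 1666 + 425.25 + 87.6096 + 252 + (-9.828) + 294.84
= 2715.8716.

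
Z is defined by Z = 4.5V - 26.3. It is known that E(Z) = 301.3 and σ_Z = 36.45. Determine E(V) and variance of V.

From Z = 4.5V - 26.3: E(Z) = a·E(V) + b, so E(V) = (E(Z) − b)/a = (301.3 − (-26.3))/4.5 = 72.8.
variance of Z = 36.45² = 1328.6025.
variance of Z = a²·variance of V, so variance of V = 1328.6025/4.5² = 65.61.

E(V) = 72.8, variance of V = 65.61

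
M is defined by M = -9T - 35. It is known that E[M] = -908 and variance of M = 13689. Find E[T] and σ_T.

From M = -9T - 35: E[M] = a·E[T] + b, so E[T] = (E[M] − b)/a = (-908 − (-35))/(-9) = 97.
σ_M = √13689 = 117.
σ_M = |a|·σ_T, so σ_T = 117/|-9| = 13.

E[T] = 97, σ_T = 13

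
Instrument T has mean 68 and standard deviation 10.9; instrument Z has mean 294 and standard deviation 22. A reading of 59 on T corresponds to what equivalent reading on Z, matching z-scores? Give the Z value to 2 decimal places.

z = (59 − 68)/10.9 ≈ -0.8257.
Z = 294 + z·22 = 294 + (59 − 68)·22/10.9 ≈ 275.83.

Z = 275.83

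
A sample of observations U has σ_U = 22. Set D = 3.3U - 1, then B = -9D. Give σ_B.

σ_B = 653.4

σ_D = |3.3|·22 = 72.6.
σ_B = |-9|·72.6 = 653.4.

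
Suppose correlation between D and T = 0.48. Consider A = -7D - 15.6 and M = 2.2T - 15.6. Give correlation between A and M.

Linear rescalings preserve |correlation|; the slopes -7 and 2.2 have opposite signs, so the correlation flips sign: correlation between A and M = −correlation between D and T = -0.48.

correlation between A and M = -0.48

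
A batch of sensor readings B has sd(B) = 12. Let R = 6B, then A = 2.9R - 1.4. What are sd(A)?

sd(R) = |6|·12 = 72.
sd(A) = |2.9|·72 = 208.8.

sd(A) = 208.8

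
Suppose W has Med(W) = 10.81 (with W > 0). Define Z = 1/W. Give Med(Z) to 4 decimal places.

Med(Z) = 0.0925

1/W is monotone on this domain, so Med(Z) = 1/(10.81) ≈ 0.0925.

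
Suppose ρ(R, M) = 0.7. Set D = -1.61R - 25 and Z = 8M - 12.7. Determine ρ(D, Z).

ρ(D, Z) = -0.7

Linear rescalings preserve |correlation|; the slopes -1.61 and 8 have opposite signs, so the correlation flips sign: ρ(D, Z) = −ρ(R, M) = -0.7.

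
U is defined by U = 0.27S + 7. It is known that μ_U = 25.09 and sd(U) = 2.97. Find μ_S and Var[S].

μ_S = 67, Var[S] = 121

From U = 0.27S + 7: μ_U = a·μ_S + b, so μ_S = (μ_U − b)/a = (25.09 − 7)/0.27 = 67.
Var[U] = 2.97² = 8.8209.
Var[U] = a²·Var[S], so Var[S] = 8.8209/0.27² = 121.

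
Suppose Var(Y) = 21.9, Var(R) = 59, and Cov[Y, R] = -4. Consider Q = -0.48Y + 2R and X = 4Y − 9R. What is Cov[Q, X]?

Cov[Q, X] = -1153.328

By bilinearity, Cov[Q, X] = ac·Var(Y) + bd·Var(R) + (ad+bc)·Cov[Y, R], with a=-0.48, b=2, c=4, d=-9.
ac·Var(Y) = (-0.48)·4·21.9 = -42.048
bd·Var(R) = 2·(-9)·59 = -1062
(ad+bc)·Cov[Y, R] = (12.32)·(-4) = -49.28
Cov[Q, X] = -42.048 + (-1062) + (-49.28) = -1153.328.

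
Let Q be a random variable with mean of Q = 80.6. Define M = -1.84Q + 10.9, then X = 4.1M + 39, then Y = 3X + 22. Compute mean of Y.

mean of M = (-1.84)·80.6 + 10.9 = -137.404.
mean of X = 4.1·(-137.404) + 39 = -524.3564.
mean of Y = 3·(-524.3564) + 22 = -1551.0692.

mean of Y = -1551.0692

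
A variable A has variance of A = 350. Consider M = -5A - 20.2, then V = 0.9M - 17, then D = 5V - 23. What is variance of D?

variance of D = 177187.5

variance of M = (-5)²·350 = 8750.
variance of V = 0.9²·8750 = 7087.5.
variance of D = 5²·7087.5 = 177187.5.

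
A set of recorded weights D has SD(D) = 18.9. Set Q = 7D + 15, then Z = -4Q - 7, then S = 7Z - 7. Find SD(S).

SD(S) = 3704.4

SD(Q) = |7|·18.9 = 132.3.
SD(Z) = |-4|·132.3 = 529.2.
SD(S) = |7|·529.2 = 3704.4.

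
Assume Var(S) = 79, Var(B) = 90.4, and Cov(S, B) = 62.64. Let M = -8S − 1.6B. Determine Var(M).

Var(M) = 6891.008

Var(M) = a²·Var(S) + b²·Var(B) + 2ab·Cov(S, B) with a = -8, b = -1.6.
= (-8)²·79 + (-1.6)²·90.4 + 2·(-8)·(-1.6)·62.64
= 5056 + 231.424 + 1603.584 = 6891.008.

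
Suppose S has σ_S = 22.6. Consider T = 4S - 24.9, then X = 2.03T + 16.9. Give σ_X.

σ_T = |4|·22.6 = 90.4.
σ_X = |2.03|·90.4 = 183.512.

σ_X = 183.512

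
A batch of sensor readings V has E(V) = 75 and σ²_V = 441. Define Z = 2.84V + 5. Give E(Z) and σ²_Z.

E(Z) = 218, σ²_Z = 3556.9296

Z = 2.84V + 5 is linear with a = 2.84, b = 5.
E(Z) = a·E(V) + b = 2.84·75 + 5 = 218.
σ²_Z = a²·σ²_V = 2.84²·441 = 3556.9296 (the additive constant 5 does not affect variance).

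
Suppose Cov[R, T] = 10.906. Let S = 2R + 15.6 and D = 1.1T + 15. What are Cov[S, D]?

Cov[S, D] = 23.9932

Cov[S, D] = a·c·Cov[R, T] = 2·1.1·10.906 = 23.9932. Additive constants drop out.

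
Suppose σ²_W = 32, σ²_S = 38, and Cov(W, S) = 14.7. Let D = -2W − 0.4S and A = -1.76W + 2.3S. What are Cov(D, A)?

Cov(D, A) = 20.4088

By bilinearity, Cov(D, A) = ac·σ²_W + bd·σ²_S + (ad+bc)·Cov(W, S), with a=-2, b=-0.4, c=-1.76, d=2.3.
ac·σ²_W = (-2)·(-1.76)·32 = 112.64
bd·σ²_S = (-0.4)·2.3·38 = -34.96
(ad+bc)·Cov(W, S) = (-3.896)·14.7 = -57.2712
Cov(D, A) = 112.64 + (-34.96) + (-57.2712) = 20.4088.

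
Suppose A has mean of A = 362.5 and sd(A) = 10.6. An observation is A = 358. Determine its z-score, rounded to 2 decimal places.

z = -0.42

z = (A − mean of A) / sd(A) = (358 − 362.5) / 10.6 ≈ -0.42.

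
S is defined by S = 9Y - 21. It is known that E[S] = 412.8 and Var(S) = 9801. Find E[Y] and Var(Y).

From S = 9Y - 21: E[S] = a·E[Y] + b, so E[Y] = (E[S] − b)/a = (412.8 − (-21))/9 = 48.2.
Var(S) = a²·Var(Y), so Var(Y) = 9801/9² = 121.

E[Y] = 48.2, Var(Y) = 121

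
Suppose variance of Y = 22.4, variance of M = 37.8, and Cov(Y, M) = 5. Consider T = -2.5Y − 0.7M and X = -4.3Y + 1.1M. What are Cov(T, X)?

By bilinearity, Cov(T, X) = ac·variance of Y + bd·variance of M + (ad+bc)·Cov(Y, M), with a=-2.5, b=-0.7, c=-4.3, d=1.1.
ac·variance of Y = (-2.5)·(-4.3)·22.4 = 240.8
bd·variance of M = (-0.7)·1.1·37.8 = -29.106
(ad+bc)·Cov(Y, M) = (0.26)·5 = 1.3
Cov(T, X) = 240.8 + (-29.106) + 1.3 = 212.994.

Cov(T, X) = 212.994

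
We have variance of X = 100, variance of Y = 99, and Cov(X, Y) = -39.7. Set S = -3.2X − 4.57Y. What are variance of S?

variance of S = a²·variance of X + b²·variance of Y + 2ab·Cov(X, Y) with a = -3.2, b = -4.57.
= (-3.2)²·100 + (-4.57)²·99 + 2·(-3.2)·(-4.57)·(-39.7)
= 1024 + 2067.6051 + (-1161.1456) = 1930.4595.

variance of S = 1930.4595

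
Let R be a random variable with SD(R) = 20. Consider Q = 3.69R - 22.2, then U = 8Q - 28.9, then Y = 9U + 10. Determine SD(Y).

SD(Y) = 5313.6

SD(Q) = |3.69|·20 = 73.8.
SD(U) = |8|·73.8 = 590.4.
SD(Y) = |9|·590.4 = 5313.6.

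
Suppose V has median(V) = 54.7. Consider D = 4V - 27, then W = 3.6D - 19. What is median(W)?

median(W) = 671.48

median(D) = 4·54.7 + (-27) = 191.8.
median(W) = 3.6·191.8 + (-19) = 671.48.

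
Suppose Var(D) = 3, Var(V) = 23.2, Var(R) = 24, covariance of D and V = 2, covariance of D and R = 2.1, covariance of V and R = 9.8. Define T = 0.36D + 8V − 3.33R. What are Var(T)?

Var(T) = a²·Var(D) + b²·Var(V) + c²·Var(R) + 2ab·covariance of D and V + 2ac·covariance of D and R + 2bc·covariance of V and R, with a = 0.36, b = 8, c = -3.33.
= 0.3888 + 1484.8 + 266.1336 + 11.52 + (-5.03496) + (-522.144)
= 1235.66344.

Var(T) = 1235.66344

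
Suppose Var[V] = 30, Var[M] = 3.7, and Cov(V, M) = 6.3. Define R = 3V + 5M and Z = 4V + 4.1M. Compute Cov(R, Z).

By bilinearity, Cov(R, Z) = ac·Var[V] + bd·Var[M] + (ad+bc)·Cov(V, M), with a=3, b=5, c=4, d=4.1.
ac·Var[V] = 3·4·30 = 360
bd·Var[M] = 5·4.1·3.7 = 75.85
(ad+bc)·Cov(V, M) = (32.3)·6.3 = 203.49
Cov(R, Z) = 360 + 75.85 + 203.49 = 639.34.

Cov(R, Z) = 639.34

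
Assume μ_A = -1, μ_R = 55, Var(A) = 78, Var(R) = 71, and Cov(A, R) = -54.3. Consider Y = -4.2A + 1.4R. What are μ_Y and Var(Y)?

μ_Y = 81.2, Var(Y) = 2153.648

μ_Y = (-4.2)·μ_A + 1.4·μ_R = (-4.2)·(-1) + 1.4·55 = 81.2.
Var(Y) = a²·Var(A) + b²·Var(R) + 2ab·Cov(A, R) with a = -4.2, b = 1.4.
= (-4.2)²·78 + 1.4²·71 + 2·(-4.2)·1.4·(-54.3)
= 1375.92 + 139.16 + 638.568 = 2153.648.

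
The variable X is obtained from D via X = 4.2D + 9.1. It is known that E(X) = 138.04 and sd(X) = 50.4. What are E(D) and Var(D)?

E(D) = 30.7, Var(D) = 144

From X = 4.2D + 9.1: E(X) = a·E(D) + b, so E(D) = (E(X) − b)/a = (138.04 − 9.1)/4.2 = 30.7.
Var(X) = 50.4² = 2540.16.
Var(X) = a²·Var(D), so Var(D) = 2540.16/4.2² = 144.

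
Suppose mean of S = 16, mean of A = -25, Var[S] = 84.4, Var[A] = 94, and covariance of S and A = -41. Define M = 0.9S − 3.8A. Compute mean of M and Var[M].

mean of M = 109.4, Var[M] = 1706.164

mean of M = 0.9·mean of S + (-3.8)·mean of A = 0.9·16 + (-3.8)·(-25) = 109.4.
Var[M] = a²·Var[S] + b²·Var[A] + 2ab·covariance of S and A with a = 0.9, b = -3.8.
= 0.9²·84.4 + (-3.8)²·94 + 2·0.9·(-3.8)·(-41)
= 68.364 + 1357.36 + 280.44 = 1706.164.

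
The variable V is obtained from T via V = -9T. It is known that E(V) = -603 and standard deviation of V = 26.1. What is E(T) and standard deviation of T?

From V = -9T: E(V) = a·E(T) + b, so E(T) = (E(V) − b)/a = (-603 − 0)/(-9) = 67.
standard deviation of V = |a|·standard deviation of T, so standard deviation of T = 26.1/|-9| = 2.9.

E(T) = 67, standard deviation of T = 2.9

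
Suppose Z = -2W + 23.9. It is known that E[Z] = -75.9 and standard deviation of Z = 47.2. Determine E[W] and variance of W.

From Z = -2W + 23.9: E[Z] = a·E[W] + b, so E[W] = (E[Z] − b)/a = (-75.9 − 23.9)/(-2) = 49.9.
variance of Z = 47.2² = 2227.84.
variance of Z = a²·variance of W, so variance of W = 2227.84/(-2)² = 556.96.

E[W] = 49.9, variance of W = 556.96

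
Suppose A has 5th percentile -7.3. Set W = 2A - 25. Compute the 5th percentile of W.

5th percentile of W = -39.6

Since a = 2 > 0 the transformation is increasing, so the 5th percentile of W = a·(P_{5} of A) + b = 2·(-7.3) + (-25) = -39.6.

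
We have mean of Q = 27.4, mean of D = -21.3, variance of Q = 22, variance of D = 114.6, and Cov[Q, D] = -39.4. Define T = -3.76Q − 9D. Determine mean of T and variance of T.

mean of T = (-3.76)·mean of Q + (-9)·mean of D = (-3.76)·27.4 + (-9)·(-21.3) = 88.676.
variance of T = a²·variance of Q + b²·variance of D + 2ab·Cov[Q, D] with a = -3.76, b = -9.
= (-3.76)²·22 + (-9)²·114.6 + 2·(-3.76)·(-9)·(-39.4)
= 311.0272 + 9282.6 + (-2666.592) = 6927.0352.

mean of T = 88.676, variance of T = 6927.0352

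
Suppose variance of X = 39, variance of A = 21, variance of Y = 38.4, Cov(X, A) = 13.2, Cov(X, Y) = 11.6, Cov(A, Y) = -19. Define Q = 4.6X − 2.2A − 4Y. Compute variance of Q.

variance of Q = 512.832

variance of Q = a²·variance of X + b²·variance of A + c²·variance of Y + 2ab·Cov(X, A) + 2ac·Cov(X, Y) + 2bc·Cov(A, Y), with a = 4.6, b = -2.2, c = -4.
= 825.24 + 101.64 + 614.4 + (-267.168) + (-426.88) + (-334.4)
= 512.832.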